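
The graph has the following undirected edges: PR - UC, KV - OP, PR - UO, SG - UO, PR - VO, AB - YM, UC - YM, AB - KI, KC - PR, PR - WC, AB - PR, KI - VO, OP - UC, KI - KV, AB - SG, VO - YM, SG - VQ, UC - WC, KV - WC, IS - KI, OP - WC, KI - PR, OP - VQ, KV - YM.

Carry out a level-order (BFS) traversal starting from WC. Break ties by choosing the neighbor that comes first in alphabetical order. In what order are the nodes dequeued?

Visit WC; enqueue KV, OP, PR, UC → queue [KV, OP, PR, UC]
Visit KV; enqueue KI, YM → queue [OP, PR, UC, KI, YM]
Visit OP; enqueue VQ → queue [PR, UC, KI, YM, VQ]
Visit PR; enqueue AB, KC, UO, VO → queue [UC, KI, YM, VQ, AB, KC, UO, VO]
Visit UC → queue [KI, YM, VQ, AB, KC, UO, VO]
Visit KI; enqueue IS → queue [YM, VQ, AB, KC, UO, VO, IS]
Visit YM → queue [VQ, AB, KC, UO, VO, IS]
Visit VQ; enqueue SG → queue [AB, KC, UO, VO, IS, SG]
Visit AB → queue [KC, UO, VO, IS, SG]
Visit KC → queue [UO, VO, IS, SG]
Visit UO → queue [VO, IS, SG]
Visit VO → queue [IS, SG]
Visit IS → queue [SG]
Visit SG → queue []

WC → KV → OP → PR → UC → KI → YM → VQ → AB → KC → UO → VO → IS → SG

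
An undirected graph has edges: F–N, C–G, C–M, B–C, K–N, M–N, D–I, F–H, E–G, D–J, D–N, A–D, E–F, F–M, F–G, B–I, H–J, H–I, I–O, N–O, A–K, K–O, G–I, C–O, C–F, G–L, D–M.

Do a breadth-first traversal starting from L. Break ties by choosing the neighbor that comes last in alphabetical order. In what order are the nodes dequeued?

L -> G -> I -> F -> E -> C -> O -> H -> D -> B -> N -> M -> K -> J -> A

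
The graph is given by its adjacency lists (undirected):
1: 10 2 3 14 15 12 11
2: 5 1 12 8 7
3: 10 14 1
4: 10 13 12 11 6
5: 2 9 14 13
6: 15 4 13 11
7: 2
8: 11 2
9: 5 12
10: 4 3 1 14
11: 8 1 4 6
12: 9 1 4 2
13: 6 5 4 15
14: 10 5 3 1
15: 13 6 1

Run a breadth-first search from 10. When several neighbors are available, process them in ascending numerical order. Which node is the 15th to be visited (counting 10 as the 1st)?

Visit 10; enqueue 1, 3, 4, 14 → queue [1, 3, 4, 14]
Visit 1; enqueue 2, 11, 12, 15 → queue [3, 4, 14, 2, 11, 12, 15]
Visit 3 → queue [4, 14, 2, 11, 12, 15]
Visit 4; enqueue 6, 13 → queue [14, 2, 11, 12, 15, 6, 13]
Visit 14; enqueue 5 → queue [2, 11, 12, 15, 6, 13, 5]
Visit 2; enqueue 7, 8 → queue [11, 12, 15, 6, 13, 5, 7, 8]
Visit 11 → queue [12, 15, 6, 13, 5, 7, 8]
Visit 12; enqueue 9 → queue [15, 6, 13, 5, 7, 8, 9]
Visit 15 → queue [6, 13, 5, 7, 8, 9]
Visit 6 → queue [13, 5, 7, 8, 9]
Visit 13 → queue [5, 7, 8, 9]
Visit 5 → queue [7, 8, 9]
Visit 7 → queue [8, 9]
Visit 8 → queue [9]
Visit 9 → queue []

Visit order: 10, 1, 3, 4, 14, 2, 11, 12, 15, 6, 13, 5, 7, 8, 9

9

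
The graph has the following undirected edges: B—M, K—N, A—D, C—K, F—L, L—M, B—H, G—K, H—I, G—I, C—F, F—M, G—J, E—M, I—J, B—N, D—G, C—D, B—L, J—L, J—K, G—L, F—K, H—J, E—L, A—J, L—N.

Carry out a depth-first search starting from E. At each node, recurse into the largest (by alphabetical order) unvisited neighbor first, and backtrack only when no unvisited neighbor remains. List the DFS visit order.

Visit E
E → M
M → L
L → N
N → K
K → J
J → I
I → H
H → B
I → G
G → D
D → C
C → F
D → A

E, M, L, N, K, J, I, H, B, G, D, C, F, A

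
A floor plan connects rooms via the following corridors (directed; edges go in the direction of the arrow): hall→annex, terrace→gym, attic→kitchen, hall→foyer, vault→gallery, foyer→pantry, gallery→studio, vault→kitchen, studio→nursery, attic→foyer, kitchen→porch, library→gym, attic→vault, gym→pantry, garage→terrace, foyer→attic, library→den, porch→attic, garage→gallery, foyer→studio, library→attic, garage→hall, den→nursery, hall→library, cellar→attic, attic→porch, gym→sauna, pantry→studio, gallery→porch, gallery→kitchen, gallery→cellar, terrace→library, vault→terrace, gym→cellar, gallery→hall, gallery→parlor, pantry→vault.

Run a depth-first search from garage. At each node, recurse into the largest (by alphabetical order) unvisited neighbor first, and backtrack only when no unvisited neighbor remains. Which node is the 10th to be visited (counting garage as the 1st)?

attic

Visit garage
garage → terrace
terrace → library
library → gym
gym → sauna
gym → pantry
pantry → vault
vault → kitchen
kitchen → porch
porch → attic
attic → foyer
foyer → studio
studio → nursery
vault → gallery
gallery → parlor
gallery → hall
hall → annex
gallery → cellar
library → den

Visit order: garage, terrace, library, gym, sauna, pantry, vault, kitchen, porch, attic, foyer, studio, nursery, gallery, parlor, hall, annex, cellar, den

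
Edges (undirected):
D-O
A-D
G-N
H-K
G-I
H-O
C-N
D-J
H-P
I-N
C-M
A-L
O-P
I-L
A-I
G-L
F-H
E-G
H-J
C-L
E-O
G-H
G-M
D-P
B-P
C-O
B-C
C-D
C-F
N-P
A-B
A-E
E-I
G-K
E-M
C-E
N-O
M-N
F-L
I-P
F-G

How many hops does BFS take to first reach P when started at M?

2

Level 0: M
Level 1: C, E, G, N
Level 2: A, B, D, F, H, I, K, L, O, P
Level 3: J
P first appears at level 2.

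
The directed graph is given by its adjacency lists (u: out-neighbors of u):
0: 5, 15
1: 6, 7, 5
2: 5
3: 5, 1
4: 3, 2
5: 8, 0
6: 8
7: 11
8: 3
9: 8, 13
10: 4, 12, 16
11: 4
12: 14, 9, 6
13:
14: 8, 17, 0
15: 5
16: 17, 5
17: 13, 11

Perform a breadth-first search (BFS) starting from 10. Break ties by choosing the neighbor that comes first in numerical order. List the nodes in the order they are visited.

Visit 10; enqueue 4, 12, 16 → queue [4, 12, 16]
Visit 4; enqueue 2, 3 → queue [12, 16, 2, 3]
Visit 12; enqueue 6, 9, 14 → queue [16, 2, 3, 6, 9, 14]
Visit 16; enqueue 5, 17 → queue [2, 3, 6, 9, 14, 5, 17]
Visit 2 → queue [3, 6, 9, 14, 5, 17]
Visit 3; enqueue 1 → queue [6, 9, 14, 5, 17, 1]
Visit 6; enqueue 8 → queue [9, 14, 5, 17, 1, 8]
Visit 9; enqueue 13 → queue [14, 5, 17, 1, 8, 13]
Visit 14; enqueue 0 → queue [5, 17, 1, 8, 13, 0]
Visit 5 → queue [17, 1, 8, 13, 0]
Visit 17; enqueue 11 → queue [1, 8, 13, 0, 11]
Visit 1; enqueue 7 → queue [8, 13, 0, 11, 7]
Visit 8 → queue [13, 0, 11, 7]
Visit 13 → queue [0, 11, 7]
Visit 0; enqueue 15 → queue [11, 7, 15]
Visit 11 → queue [7, 15]
Visit 7 → queue [15]
Visit 15 → queue []

10 4 12 16 2 3 6 9 14 5 17 1 8 13 0 11 7 15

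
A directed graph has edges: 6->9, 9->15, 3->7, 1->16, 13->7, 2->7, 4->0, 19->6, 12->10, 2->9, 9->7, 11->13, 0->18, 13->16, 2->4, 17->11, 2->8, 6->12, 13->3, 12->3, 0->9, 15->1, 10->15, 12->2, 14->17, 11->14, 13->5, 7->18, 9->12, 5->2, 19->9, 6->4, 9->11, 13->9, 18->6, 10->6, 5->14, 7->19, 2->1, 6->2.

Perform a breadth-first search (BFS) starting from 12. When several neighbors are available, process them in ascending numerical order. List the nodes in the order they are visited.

12 → 2 → 3 → 10 → 1 → 4 → 7 → 8 → 9 → 6 → 15 → 16 → 0 → 18 → 19 → 11 → 13 → 14 → 5 → 17

Visit 12; enqueue 2, 3, 10 → queue [2, 3, 10]
Visit 2; enqueue 1, 4, 7, 8, 9 → queue [3, 10, 1, 4, 7, 8, 9]
Visit 3 → queue [10, 1, 4, 7, 8, 9]
Visit 10; enqueue 6, 15 → queue [1, 4, 7, 8, 9, 6, 15]
Visit 1; enqueue 16 → queue [4, 7, 8, 9, 6, 15, 16]
Visit 4; enqueue 0 → queue [7, 8, 9, 6, 15, 16, 0]
Visit 7; enqueue 18, 19 → queue [8, 9, 6, 15, 16, 0, 18, 19]
Visit 8 → queue [9, 6, 15, 16, 0, 18, 19]
Visit 9; enqueue 11 → queue [6, 15, 16, 0, 18, 19, 11]
Visit 6 → queue [15, 16, 0, 18, 19, 11]
Visit 15 → queue [16, 0, 18, 19, 11]
Visit 16 → queue [0, 18, 19, 11]
Visit 0 → queue [18, 19, 11]
Visit 18 → queue [19, 11]
Visit 19 → queue [11]
Visit 11; enqueue 13, 14 → queue [13, 14]
Visit 13; enqueue 5 → queue [14, 5]
Visit 14; enqueue 17 → queue [5, 17]
Visit 5 → queue [17]
Visit 17 → queue []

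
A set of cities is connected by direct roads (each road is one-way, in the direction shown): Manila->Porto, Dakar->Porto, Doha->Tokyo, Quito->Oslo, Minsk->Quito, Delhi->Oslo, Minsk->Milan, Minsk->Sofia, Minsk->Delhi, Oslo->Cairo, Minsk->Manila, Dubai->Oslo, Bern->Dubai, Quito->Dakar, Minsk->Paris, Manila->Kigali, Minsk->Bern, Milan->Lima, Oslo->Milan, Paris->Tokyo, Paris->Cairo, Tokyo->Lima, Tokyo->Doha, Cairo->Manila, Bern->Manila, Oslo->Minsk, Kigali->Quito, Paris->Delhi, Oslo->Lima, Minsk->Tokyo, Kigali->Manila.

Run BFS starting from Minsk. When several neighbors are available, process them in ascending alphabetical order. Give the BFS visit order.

Minsk → Bern → Delhi → Manila → Milan → Paris → Quito → Sofia → Tokyo → Dubai → Oslo → Kigali → Porto → Lima → Cairo → Dakar → Doha

Visit Minsk; enqueue Bern, Delhi, Manila, Milan, Paris, Quito, Sofia, Tokyo → queue [Bern, Delhi, Manila, Milan, Paris, Quito, Sofia, Tokyo]
Visit Bern; enqueue Dubai → queue [Delhi, Manila, Milan, Paris, Quito, Sofia, Tokyo, Dubai]
Visit Delhi; enqueue Oslo → queue [Manila, Milan, Paris, Quito, Sofia, Tokyo, Dubai, Oslo]
Visit Manila; enqueue Kigali, Porto → queue [Milan, Paris, Quito, Sofia, Tokyo, Dubai, Oslo, Kigali, Porto]
Visit Milan; enqueue Lima → queue [Paris, Quito, Sofia, Tokyo, Dubai, Oslo, Kigali, Porto, Lima]
Visit Paris; enqueue Cairo → queue [Quito, Sofia, Tokyo, Dubai, Oslo, Kigali, Porto, Lima, Cairo]
Visit Quito; enqueue Dakar → queue [Sofia, Tokyo, Dubai, Oslo, Kigali, Porto, Lima, Cairo, Dakar]
Visit Sofia → queue [Tokyo, Dubai, Oslo, Kigali, Porto, Lima, Cairo, Dakar]
Visit Tokyo; enqueue Doha → queue [Dubai, Oslo, Kigali, Porto, Lima, Cairo, Dakar, Doha]
Visit Dubai → queue [Oslo, Kigali, Porto, Lima, Cairo, Dakar, Doha]
Visit Oslo → queue [Kigali, Porto, Lima, Cairo, Dakar, Doha]
Visit Kigali → queue [Porto, Lima, Cairo, Dakar, Doha]
Visit Porto → queue [Lima, Cairo, Dakar, Doha]
Visit Lima → queue [Cairo, Dakar, Doha]
Visit Cairo → queue [Dakar, Doha]
Visit Dakar → queue [Doha]
Visit Doha → queue []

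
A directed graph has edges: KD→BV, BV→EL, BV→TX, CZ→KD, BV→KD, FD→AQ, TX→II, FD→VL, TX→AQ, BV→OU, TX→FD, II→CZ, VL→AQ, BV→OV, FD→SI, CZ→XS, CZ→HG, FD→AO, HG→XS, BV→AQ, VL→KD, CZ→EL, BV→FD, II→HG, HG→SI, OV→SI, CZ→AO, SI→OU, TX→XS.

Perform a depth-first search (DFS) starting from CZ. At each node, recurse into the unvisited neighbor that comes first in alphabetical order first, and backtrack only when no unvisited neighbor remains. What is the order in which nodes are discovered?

Visit CZ
CZ → AO
CZ → EL
CZ → HG
HG → SI
SI → OU
HG → XS
CZ → KD
KD → BV
BV → AQ
BV → FD
FD → VL
BV → OV
BV → TX
TX → II

CZ -> AO -> EL -> HG -> SI -> OU -> XS -> KD -> BV -> AQ -> FD -> VL -> OV -> TX -> II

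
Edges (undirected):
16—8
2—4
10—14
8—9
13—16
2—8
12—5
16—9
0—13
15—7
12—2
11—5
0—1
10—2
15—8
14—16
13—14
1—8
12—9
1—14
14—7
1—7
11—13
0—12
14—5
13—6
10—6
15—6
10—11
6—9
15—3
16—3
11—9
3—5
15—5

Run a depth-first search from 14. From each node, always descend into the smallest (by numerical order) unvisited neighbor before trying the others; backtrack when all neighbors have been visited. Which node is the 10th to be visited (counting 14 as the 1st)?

Visit 14
14 → 1
1 → 0
0 → 12
12 → 2
2 → 4
2 → 8
8 → 9
9 → 6
6 → 10
10 → 11
11 → 5
5 → 3
3 → 15
15 → 7
3 → 16
16 → 13

Visit order: 14, 1, 0, 12, 2, 4, 8, 9, 6, 10, 11, 5, 3, 15, 7, 16, 13

10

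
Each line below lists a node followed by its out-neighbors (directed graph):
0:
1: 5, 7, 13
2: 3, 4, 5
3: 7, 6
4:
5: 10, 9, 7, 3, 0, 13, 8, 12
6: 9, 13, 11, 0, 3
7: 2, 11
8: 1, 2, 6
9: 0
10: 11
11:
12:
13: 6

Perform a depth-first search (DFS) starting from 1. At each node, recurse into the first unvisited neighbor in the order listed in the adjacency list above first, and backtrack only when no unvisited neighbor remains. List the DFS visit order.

1 → 5 → 10 → 11 → 9 → 0 → 7 → 2 → 3 → 6 → 13 → 4 → 8 → 12

Visit 1
1 → 5
5 → 10
10 → 11
5 → 9
9 → 0
5 → 7
7 → 2
2 → 3
3 → 6
6 → 13
2 → 4
5 → 8
5 → 12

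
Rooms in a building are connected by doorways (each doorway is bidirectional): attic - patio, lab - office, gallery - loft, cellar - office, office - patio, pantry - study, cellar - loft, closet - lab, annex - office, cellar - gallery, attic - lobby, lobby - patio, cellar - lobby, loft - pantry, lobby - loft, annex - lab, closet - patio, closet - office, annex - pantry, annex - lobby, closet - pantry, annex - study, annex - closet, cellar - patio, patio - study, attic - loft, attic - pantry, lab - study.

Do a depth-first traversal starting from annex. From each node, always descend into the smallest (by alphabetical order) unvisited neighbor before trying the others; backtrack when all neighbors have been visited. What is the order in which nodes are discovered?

Visit annex
annex → closet
closet → lab
lab → office
office → cellar
cellar → gallery
gallery → loft
loft → attic
attic → lobby
lobby → patio
patio → study
study → pantry

annex, closet, lab, office, cellar, gallery, loft, attic, lobby, patio, study, pantry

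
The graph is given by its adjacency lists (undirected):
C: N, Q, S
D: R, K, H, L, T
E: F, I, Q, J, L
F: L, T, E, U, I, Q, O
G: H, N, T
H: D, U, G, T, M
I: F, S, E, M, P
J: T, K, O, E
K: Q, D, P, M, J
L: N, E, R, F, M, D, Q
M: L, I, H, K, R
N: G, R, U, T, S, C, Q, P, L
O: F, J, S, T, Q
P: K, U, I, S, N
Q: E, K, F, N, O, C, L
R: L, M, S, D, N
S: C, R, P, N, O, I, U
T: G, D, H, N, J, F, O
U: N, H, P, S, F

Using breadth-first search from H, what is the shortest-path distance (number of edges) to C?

3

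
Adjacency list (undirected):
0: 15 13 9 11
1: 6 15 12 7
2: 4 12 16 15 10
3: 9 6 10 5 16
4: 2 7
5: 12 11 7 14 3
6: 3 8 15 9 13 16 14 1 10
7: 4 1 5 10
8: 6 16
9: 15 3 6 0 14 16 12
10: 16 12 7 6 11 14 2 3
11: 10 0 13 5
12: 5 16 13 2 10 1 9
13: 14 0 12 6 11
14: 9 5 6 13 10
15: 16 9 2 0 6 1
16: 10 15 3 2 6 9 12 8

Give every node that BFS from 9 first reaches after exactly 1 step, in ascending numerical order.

0, 3, 6, 12, 14, 15, 16

Level 0: 9
Level 1: 0, 3, 6, 12, 14, 15, 16
Level 2: 1, 2, 5, 8, 10, 11, 13
Level 3: 4, 7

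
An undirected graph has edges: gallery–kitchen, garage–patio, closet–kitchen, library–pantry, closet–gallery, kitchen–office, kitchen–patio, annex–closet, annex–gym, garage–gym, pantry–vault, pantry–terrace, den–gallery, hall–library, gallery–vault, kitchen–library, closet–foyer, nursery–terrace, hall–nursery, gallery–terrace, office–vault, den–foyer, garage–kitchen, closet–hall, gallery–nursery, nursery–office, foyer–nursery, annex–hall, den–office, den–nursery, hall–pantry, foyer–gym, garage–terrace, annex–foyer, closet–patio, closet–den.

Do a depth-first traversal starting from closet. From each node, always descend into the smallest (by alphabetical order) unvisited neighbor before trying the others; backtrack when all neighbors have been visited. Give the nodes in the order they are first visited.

closet, annex, foyer, den, gallery, kitchen, garage, gym, patio, terrace, nursery, hall, library, pantry, vault, office

Visit closet
closet → annex
annex → foyer
foyer → den
den → gallery
gallery → kitchen
kitchen → garage
garage → gym
garage → patio
garage → terrace
terrace → nursery
nursery → hall
hall → library
library → pantry
pantry → vault
vault → office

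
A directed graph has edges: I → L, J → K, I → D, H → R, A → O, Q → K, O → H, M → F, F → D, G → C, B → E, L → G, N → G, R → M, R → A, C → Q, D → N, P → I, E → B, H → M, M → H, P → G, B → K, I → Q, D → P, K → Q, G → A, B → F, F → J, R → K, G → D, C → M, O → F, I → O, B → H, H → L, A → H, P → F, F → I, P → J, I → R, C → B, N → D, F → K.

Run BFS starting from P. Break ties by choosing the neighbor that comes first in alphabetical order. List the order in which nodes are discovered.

P F G I J D K A C L O Q R N H B M E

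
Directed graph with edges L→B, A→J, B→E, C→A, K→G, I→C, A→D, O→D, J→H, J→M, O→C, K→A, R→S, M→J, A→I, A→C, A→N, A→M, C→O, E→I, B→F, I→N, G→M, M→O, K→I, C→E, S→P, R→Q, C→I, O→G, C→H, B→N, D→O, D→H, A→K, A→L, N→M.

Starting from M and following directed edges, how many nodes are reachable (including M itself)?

BFS from M visits: M, O, J, G, D, C, H, I, E, A, N, L, K, B, F
Reachable nodes: 15 of 19 total.

15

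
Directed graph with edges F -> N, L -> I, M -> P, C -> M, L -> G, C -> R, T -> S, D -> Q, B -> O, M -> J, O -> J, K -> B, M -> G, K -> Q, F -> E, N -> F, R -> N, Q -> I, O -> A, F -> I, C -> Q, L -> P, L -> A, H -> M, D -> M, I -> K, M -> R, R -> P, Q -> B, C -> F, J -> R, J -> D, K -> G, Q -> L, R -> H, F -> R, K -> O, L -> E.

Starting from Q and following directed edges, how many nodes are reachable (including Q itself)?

17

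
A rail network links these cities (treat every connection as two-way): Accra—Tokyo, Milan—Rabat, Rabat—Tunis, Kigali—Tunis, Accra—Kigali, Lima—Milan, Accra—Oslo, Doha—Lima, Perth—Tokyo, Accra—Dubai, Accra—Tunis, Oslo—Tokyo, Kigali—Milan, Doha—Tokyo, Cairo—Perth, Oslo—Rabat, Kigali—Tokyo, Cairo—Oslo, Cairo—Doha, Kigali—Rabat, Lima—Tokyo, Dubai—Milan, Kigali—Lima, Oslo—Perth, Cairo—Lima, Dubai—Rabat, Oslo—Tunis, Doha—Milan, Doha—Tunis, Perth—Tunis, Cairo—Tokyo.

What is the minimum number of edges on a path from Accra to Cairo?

Level 0: Accra
Level 1: Dubai, Kigali, Oslo, Tokyo, Tunis
Level 2: Cairo, Doha, Lima, Milan, Perth, Rabat
Cairo first appears at level 2.

2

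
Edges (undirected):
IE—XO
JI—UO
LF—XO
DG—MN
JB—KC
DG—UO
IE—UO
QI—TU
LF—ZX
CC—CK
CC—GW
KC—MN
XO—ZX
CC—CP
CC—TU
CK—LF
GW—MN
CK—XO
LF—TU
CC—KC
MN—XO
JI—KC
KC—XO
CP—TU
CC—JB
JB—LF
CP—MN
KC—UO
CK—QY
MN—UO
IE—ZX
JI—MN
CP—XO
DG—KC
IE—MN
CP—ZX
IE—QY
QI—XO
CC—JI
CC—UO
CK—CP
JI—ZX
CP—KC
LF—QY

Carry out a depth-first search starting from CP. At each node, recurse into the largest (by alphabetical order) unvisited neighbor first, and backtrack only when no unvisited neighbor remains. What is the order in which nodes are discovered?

CP → ZX → XO → QI → TU → LF → QY → IE → UO → MN → KC → JI → CC → JB → GW → CK → DG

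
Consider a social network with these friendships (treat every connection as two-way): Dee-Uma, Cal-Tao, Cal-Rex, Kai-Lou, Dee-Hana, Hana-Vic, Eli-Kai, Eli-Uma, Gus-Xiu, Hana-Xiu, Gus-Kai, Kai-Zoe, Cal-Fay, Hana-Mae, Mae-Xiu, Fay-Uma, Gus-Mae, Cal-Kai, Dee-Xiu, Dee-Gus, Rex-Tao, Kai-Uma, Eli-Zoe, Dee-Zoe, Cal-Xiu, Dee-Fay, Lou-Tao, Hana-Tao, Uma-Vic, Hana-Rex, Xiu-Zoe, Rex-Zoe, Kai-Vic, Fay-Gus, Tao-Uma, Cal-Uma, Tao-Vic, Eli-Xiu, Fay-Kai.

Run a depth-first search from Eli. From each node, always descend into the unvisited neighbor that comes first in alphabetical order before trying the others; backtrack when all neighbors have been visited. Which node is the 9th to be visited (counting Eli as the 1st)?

Rex

Visit Eli
Eli → Kai
Kai → Cal
Cal → Fay
Fay → Dee
Dee → Gus
Gus → Mae
Mae → Hana
Hana → Rex
Rex → Tao
Tao → Lou
Tao → Uma
Uma → Vic
Rex → Zoe
Zoe → Xiu

Visit order: Eli, Kai, Cal, Fay, Dee, Gus, Mae, Hana, Rex, Tao, Lou, Uma, Vic, Zoe, Xiu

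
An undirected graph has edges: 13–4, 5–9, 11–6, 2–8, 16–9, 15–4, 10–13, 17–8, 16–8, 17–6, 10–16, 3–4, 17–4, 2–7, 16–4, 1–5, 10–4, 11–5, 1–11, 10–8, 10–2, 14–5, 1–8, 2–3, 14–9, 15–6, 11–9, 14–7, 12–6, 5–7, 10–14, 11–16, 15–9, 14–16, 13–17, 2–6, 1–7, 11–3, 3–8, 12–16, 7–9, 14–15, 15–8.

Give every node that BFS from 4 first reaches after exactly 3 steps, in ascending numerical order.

1, 5, 7

Level 0: 4
Level 1: 3, 10, 13, 15, 16, 17
Level 2: 2, 6, 8, 9, 11, 12, 14
Level 3: 1, 5, 7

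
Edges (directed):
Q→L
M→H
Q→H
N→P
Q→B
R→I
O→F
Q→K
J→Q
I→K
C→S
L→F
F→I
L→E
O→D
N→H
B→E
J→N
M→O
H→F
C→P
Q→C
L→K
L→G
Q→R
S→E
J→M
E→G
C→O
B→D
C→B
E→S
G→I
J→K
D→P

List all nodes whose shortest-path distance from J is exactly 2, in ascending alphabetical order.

B, C, H, L, O, P, R

Level 0: J
Level 1: K, M, N, Q
Level 2: B, C, H, L, O, P, R
Level 3: D, E, F, G, I, S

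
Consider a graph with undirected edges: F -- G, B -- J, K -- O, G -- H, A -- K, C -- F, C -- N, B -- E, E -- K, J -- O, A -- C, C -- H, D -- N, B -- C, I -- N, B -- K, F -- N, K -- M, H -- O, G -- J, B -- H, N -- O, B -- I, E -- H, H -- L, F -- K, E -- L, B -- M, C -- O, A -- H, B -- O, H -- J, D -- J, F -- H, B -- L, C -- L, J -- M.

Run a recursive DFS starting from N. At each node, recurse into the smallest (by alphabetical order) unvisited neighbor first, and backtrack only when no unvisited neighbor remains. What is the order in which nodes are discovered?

Visit N
N → C
C → A
A → H
H → B
B → E
E → K
K → F
F → G
G → J
J → D
J → M
J → O
E → L
B → I

N -> C -> A -> H -> B -> E -> K -> F -> G -> J -> D -> M -> O -> L -> I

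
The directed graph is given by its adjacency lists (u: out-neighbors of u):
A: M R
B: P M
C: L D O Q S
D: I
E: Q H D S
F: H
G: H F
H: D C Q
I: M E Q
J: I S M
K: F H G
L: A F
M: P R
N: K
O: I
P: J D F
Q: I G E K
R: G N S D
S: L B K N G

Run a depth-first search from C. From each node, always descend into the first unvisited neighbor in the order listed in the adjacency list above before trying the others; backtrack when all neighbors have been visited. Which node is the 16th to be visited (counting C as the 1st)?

Visit C
C → L
L → A
A → M
M → P
P → J
J → I
I → E
E → Q
Q → G
G → H
H → D
G → F
Q → K
E → S
S → B
S → N
M → R
C → O

Visit order: C, L, A, M, P, J, I, E, Q, G, H, D, F, K, S, B, N, R, O

B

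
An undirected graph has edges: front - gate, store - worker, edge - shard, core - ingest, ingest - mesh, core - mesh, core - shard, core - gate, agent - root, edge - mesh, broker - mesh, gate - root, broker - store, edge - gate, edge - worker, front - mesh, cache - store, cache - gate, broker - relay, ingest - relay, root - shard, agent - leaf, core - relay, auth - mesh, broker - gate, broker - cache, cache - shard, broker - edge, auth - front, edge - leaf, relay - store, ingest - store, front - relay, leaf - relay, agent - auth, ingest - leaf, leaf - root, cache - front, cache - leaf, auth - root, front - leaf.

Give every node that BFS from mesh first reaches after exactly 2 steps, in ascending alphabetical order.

Level 0: mesh
Level 1: auth, broker, core, edge, front, ingest
Level 2: agent, cache, gate, leaf, relay, root, shard, store, worker

agent, cache, gate, leaf, relay, root, shard, store, worker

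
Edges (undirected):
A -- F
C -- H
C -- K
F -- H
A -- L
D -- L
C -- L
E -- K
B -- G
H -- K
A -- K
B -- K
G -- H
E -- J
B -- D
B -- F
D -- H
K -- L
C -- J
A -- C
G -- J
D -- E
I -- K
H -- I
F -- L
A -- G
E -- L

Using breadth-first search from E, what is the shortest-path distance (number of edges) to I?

2

Level 0: E
Level 1: D, J, K, L
Level 2: A, B, C, F, G, H, I
I first appears at level 2.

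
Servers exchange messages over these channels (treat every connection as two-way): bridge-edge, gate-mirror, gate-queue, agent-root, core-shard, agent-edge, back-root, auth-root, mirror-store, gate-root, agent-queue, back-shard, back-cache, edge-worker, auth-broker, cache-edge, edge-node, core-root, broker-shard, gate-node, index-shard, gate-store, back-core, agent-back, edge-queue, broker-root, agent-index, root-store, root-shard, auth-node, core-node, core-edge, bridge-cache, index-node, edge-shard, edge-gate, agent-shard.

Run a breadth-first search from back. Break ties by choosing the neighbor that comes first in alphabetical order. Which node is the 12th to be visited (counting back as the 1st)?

Visit back; enqueue agent, cache, core, root, shard → queue [agent, cache, core, root, shard]
Visit agent; enqueue edge, index, queue → queue [cache, core, root, shard, edge, index, queue]
Visit cache; enqueue bridge → queue [core, root, shard, edge, index, queue, bridge]
Visit core; enqueue node → queue [root, shard, edge, index, queue, bridge, node]
Visit root; enqueue auth, broker, gate, store → queue [shard, edge, index, queue, bridge, node, auth, broker, gate, store]
Visit shard → queue [edge, index, queue, bridge, node, auth, broker, gate, store]
Visit edge; enqueue worker → queue [index, queue, bridge, node, auth, broker, gate, store, worker]
Visit index → queue [queue, bridge, node, auth, broker, gate, store, worker]
Visit queue → queue [bridge, node, auth, broker, gate, store, worker]
Visit bridge → queue [node, auth, broker, gate, store, worker]
Visit node → queue [auth, broker, gate, store, worker]
Visit auth → queue [broker, gate, store, worker]
Visit broker → queue [gate, store, worker]
Visit gate; enqueue mirror → queue [store, worker, mirror]
Visit store → queue [worker, mirror]
Visit worker → queue [mirror]
Visit mirror → queue []

Visit order: back, agent, cache, core, root, shard, edge, index, queue, bridge, node, auth, broker, gate, store, worker, mirror

auth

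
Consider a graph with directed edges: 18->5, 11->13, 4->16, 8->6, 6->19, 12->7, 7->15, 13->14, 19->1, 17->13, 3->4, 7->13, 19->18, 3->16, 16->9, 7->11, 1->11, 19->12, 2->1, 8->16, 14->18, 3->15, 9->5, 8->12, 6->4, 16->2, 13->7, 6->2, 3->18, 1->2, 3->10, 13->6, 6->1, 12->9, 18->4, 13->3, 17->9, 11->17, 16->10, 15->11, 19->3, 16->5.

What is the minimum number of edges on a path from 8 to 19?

2

Level 0: 8
Level 1: 6, 12, 16
Level 2: 1, 2, 4, 5, 7, 9, 10, 19
Level 3: 3, 11, 13, 15, 18
Level 4: 14, 17
19 first appears at level 2.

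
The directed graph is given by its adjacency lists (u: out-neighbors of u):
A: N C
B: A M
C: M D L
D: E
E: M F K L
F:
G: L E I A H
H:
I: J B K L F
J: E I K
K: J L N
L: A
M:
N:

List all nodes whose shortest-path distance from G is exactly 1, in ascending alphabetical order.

A, E, H, I, L

Level 0: G
Level 1: A, E, H, I, L
Level 2: B, C, F, J, K, M, N
Level 3: D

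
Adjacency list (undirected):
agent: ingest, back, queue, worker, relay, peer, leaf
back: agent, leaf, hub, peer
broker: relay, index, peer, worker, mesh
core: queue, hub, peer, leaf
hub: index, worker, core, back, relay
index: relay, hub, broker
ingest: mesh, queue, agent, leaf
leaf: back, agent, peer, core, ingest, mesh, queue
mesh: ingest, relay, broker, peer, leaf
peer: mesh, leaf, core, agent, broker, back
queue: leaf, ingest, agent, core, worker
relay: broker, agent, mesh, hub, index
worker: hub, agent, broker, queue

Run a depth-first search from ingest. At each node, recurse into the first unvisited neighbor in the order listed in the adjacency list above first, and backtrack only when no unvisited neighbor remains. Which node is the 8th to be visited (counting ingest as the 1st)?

agent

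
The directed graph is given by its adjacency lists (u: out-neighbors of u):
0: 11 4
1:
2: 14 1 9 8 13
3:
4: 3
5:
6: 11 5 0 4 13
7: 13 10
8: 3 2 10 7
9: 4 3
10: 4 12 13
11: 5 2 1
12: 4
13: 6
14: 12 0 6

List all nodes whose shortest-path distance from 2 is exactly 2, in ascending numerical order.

Level 0: 2
Level 1: 1, 8, 9, 13, 14
Level 2: 0, 3, 4, 6, 7, 10, 12
Level 3: 5, 11

0, 3, 4, 6, 7, 10, 12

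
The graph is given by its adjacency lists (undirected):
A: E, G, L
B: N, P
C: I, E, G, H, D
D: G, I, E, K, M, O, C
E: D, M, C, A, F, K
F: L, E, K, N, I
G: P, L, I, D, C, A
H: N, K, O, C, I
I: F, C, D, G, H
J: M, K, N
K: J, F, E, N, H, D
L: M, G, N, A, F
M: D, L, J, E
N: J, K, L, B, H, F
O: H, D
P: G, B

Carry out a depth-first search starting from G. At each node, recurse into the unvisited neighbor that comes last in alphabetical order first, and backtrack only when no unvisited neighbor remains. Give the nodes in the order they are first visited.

G, P, B, N, L, M, J, K, H, O, D, I, F, E, C, A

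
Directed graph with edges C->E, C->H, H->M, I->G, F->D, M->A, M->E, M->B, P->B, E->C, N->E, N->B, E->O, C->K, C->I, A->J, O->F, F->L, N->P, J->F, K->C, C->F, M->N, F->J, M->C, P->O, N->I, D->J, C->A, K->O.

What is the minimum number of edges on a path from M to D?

3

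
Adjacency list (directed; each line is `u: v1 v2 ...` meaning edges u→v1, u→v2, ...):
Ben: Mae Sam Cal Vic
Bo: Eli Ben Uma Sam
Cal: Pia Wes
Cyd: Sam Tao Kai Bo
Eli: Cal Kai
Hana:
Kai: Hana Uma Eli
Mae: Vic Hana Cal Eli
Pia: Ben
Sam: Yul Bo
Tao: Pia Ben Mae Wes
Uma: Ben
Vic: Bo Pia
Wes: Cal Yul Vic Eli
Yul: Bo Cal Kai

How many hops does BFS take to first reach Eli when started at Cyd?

2

Level 0: Cyd
Level 1: Bo, Kai, Sam, Tao
Level 2: Ben, Eli, Hana, Mae, Pia, Uma, Wes, Yul
Level 3: Cal, Vic
Eli first appears at level 2.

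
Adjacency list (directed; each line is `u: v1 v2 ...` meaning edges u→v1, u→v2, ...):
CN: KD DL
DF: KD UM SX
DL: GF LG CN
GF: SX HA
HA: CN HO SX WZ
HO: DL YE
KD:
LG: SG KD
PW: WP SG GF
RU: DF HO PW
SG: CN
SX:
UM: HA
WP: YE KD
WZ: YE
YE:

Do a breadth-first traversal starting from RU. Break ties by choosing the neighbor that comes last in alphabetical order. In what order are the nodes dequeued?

RU PW HO DF WP SG GF YE DL UM SX KD CN HA LG WZ

Visit RU; enqueue PW, HO, DF → queue [PW, HO, DF]
Visit PW; enqueue WP, SG, GF → queue [HO, DF, WP, SG, GF]
Visit HO; enqueue YE, DL → queue [DF, WP, SG, GF, YE, DL]
Visit DF; enqueue UM, SX, KD → queue [WP, SG, GF, YE, DL, UM, SX, KD]
Visit WP → queue [SG, GF, YE, DL, UM, SX, KD]
Visit SG; enqueue CN → queue [GF, YE, DL, UM, SX, KD, CN]
Visit GF; enqueue HA → queue [YE, DL, UM, SX, KD, CN, HA]
Visit YE → queue [DL, UM, SX, KD, CN, HA]
Visit DL; enqueue LG → queue [UM, SX, KD, CN, HA, LG]
Visit UM → queue [SX, KD, CN, HA, LG]
Visit SX → queue [KD, CN, HA, LG]
Visit KD → queue [CN, HA, LG]
Visit CN → queue [HA, LG]
Visit HA; enqueue WZ → queue [LG, WZ]
Visit LG → queue [WZ]
Visit WZ → queue []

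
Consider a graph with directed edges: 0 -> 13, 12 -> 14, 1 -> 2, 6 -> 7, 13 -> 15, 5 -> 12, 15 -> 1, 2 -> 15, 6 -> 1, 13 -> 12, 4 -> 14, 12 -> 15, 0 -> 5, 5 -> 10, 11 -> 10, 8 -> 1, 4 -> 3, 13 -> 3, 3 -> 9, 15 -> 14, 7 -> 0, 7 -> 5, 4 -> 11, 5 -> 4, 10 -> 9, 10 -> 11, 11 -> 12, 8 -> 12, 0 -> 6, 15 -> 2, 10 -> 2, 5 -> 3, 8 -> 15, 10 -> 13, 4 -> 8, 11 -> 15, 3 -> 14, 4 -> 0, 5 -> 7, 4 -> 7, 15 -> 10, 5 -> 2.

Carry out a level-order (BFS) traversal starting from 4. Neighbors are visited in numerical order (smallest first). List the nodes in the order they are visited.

Visit 4; enqueue 0, 3, 7, 8, 11, 14 → queue [0, 3, 7, 8, 11, 14]
Visit 0; enqueue 5, 6, 13 → queue [3, 7, 8, 11, 14, 5, 6, 13]
Visit 3; enqueue 9 → queue [7, 8, 11, 14, 5, 6, 13, 9]
Visit 7 → queue [8, 11, 14, 5, 6, 13, 9]
Visit 8; enqueue 1, 12, 15 → queue [11, 14, 5, 6, 13, 9, 1, 12, 15]
Visit 11; enqueue 10 → queue [14, 5, 6, 13, 9, 1, 12, 15, 10]
Visit 14 → queue [5, 6, 13, 9, 1, 12, 15, 10]
Visit 5; enqueue 2 → queue [6, 13, 9, 1, 12, 15, 10, 2]
Visit 6 → queue [13, 9, 1, 12, 15, 10, 2]
Visit 13 → queue [9, 1, 12, 15, 10, 2]
Visit 9 → queue [1, 12, 15, 10, 2]
Visit 1 → queue [12, 15, 10, 2]
Visit 12 → queue [15, 10, 2]
Visit 15 → queue [10, 2]
Visit 10 → queue [2]
Visit 2 → queue []

4 0 3 7 8 11 14 5 6 13 9 1 12 15 10 2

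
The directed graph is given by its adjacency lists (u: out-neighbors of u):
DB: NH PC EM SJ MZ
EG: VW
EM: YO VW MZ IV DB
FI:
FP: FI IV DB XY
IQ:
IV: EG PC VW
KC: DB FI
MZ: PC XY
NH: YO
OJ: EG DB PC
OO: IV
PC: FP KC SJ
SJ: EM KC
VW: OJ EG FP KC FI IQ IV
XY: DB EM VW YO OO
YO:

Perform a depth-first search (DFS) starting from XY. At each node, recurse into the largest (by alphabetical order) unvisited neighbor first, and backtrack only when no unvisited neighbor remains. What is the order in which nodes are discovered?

Visit XY
XY → YO
XY → VW
VW → OJ
OJ → PC
PC → SJ
SJ → KC
KC → FI
KC → DB
DB → NH
DB → MZ
DB → EM
EM → IV
IV → EG
PC → FP
VW → IQ
XY → OO

XY YO VW OJ PC SJ KC FI DB NH MZ EM IV EG FP IQ OO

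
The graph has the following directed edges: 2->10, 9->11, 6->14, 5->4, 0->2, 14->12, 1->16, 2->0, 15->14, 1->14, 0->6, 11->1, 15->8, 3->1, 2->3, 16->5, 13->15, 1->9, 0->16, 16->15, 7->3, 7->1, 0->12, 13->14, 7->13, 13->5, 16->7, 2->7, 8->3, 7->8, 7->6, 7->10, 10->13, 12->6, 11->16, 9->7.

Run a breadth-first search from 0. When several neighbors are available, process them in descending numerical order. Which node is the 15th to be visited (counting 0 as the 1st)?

Visit 0; enqueue 16, 12, 6, 2 → queue [16, 12, 6, 2]
Visit 16; enqueue 15, 7, 5 → queue [12, 6, 2, 15, 7, 5]
Visit 12 → queue [6, 2, 15, 7, 5]
Visit 6; enqueue 14 → queue [2, 15, 7, 5, 14]
Visit 2; enqueue 10, 3 → queue [15, 7, 5, 14, 10, 3]
Visit 15; enqueue 8 → queue [7, 5, 14, 10, 3, 8]
Visit 7; enqueue 13, 1 → queue [5, 14, 10, 3, 8, 13, 1]
Visit 5; enqueue 4 → queue [14, 10, 3, 8, 13, 1, 4]
Visit 14 → queue [10, 3, 8, 13, 1, 4]
Visit 10 → queue [3, 8, 13, 1, 4]
Visit 3 → queue [8, 13, 1, 4]
Visit 8 → queue [13, 1, 4]
Visit 13 → queue [1, 4]
Visit 1; enqueue 9 → queue [4, 9]
Visit 4 → queue [9]
Visit 9; enqueue 11 → queue [11]
Visit 11 → queue []

Visit order: 0, 16, 12, 6, 2, 15, 7, 5, 14, 10, 3, 8, 13, 1, 4, 9, 11

4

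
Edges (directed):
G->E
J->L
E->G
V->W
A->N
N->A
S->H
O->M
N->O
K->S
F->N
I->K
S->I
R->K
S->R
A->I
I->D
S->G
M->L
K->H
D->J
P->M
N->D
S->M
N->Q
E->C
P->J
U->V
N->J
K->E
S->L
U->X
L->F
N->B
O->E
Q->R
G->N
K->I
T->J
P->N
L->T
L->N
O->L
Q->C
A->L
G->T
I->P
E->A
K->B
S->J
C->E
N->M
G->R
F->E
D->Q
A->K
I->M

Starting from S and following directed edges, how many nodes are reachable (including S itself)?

20

BFS from S visits: S, R, M, L, J, I, H, G, K, T, N, F, P, D, E, B, Q, O, A, C
Reachable nodes: 20 of 24 total.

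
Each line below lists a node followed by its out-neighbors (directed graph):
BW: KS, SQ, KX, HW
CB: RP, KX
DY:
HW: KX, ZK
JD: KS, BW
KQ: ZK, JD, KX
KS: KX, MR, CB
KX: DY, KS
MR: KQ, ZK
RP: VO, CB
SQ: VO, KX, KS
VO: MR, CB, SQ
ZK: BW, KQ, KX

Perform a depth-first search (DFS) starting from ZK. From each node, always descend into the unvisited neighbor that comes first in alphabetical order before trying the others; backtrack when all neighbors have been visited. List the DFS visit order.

ZK -> BW -> HW -> KX -> DY -> KS -> CB -> RP -> VO -> MR -> KQ -> JD -> SQ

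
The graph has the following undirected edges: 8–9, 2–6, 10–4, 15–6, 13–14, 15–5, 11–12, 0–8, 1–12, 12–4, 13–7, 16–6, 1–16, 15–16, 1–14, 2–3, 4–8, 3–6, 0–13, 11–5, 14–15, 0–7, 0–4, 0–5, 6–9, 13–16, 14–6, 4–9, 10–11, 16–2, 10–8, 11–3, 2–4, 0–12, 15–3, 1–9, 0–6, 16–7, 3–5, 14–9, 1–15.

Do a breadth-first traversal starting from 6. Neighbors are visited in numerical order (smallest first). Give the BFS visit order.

Visit 6; enqueue 0, 2, 3, 9, 14, 15, 16 → queue [0, 2, 3, 9, 14, 15, 16]
Visit 0; enqueue 4, 5, 7, 8, 12, 13 → queue [2, 3, 9, 14, 15, 16, 4, 5, 7, 8, 12, 13]
Visit 2 → queue [3, 9, 14, 15, 16, 4, 5, 7, 8, 12, 13]
Visit 3; enqueue 11 → queue [9, 14, 15, 16, 4, 5, 7, 8, 12, 13, 11]
Visit 9; enqueue 1 → queue [14, 15, 16, 4, 5, 7, 8, 12, 13, 11, 1]
Visit 14 → queue [15, 16, 4, 5, 7, 8, 12, 13, 11, 1]
Visit 15 → queue [16, 4, 5, 7, 8, 12, 13, 11, 1]
Visit 16 → queue [4, 5, 7, 8, 12, 13, 11, 1]
Visit 4; enqueue 10 → queue [5, 7, 8, 12, 13, 11, 1, 10]
Visit 5 → queue [7, 8, 12, 13, 11, 1, 10]
Visit 7 → queue [8, 12, 13, 11, 1, 10]
Visit 8 → queue [12, 13, 11, 1, 10]
Visit 12 → queue [13, 11, 1, 10]
Visit 13 → queue [11, 1, 10]
Visit 11 → queue [1, 10]
Visit 1 → queue [10]
Visit 10 → queue []

6, 0, 2, 3, 9, 14, 15, 16, 4, 5, 7, 8, 12, 13, 11, 1, 10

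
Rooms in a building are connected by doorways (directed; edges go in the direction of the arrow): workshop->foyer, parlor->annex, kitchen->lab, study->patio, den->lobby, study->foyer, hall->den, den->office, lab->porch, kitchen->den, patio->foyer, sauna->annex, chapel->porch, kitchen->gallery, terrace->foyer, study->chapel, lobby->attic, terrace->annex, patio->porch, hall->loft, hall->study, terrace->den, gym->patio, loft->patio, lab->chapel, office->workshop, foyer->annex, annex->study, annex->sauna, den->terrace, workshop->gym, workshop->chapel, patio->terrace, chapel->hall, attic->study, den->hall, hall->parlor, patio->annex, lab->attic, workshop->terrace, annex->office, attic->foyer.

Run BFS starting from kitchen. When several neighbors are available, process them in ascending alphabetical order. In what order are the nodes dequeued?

Visit kitchen; enqueue den, gallery, lab → queue [den, gallery, lab]
Visit den; enqueue hall, lobby, office, terrace → queue [gallery, lab, hall, lobby, office, terrace]
Visit gallery → queue [lab, hall, lobby, office, terrace]
Visit lab; enqueue attic, chapel, porch → queue [hall, lobby, office, terrace, attic, chapel, porch]
Visit hall; enqueue loft, parlor, study → queue [lobby, office, terrace, attic, chapel, porch, loft, parlor, study]
Visit lobby → queue [office, terrace, attic, chapel, porch, loft, parlor, study]
Visit office; enqueue workshop → queue [terrace, attic, chapel, porch, loft, parlor, study, workshop]
Visit terrace; enqueue annex, foyer → queue [attic, chapel, porch, loft, parlor, study, workshop, annex, foyer]
Visit attic → queue [chapel, porch, loft, parlor, study, workshop, annex, foyer]
Visit chapel → queue [porch, loft, parlor, study, workshop, annex, foyer]
Visit porch → queue [loft, parlor, study, workshop, annex, foyer]
Visit loft; enqueue patio → queue [parlor, study, workshop, annex, foyer, patio]
Visit parlor → queue [study, workshop, annex, foyer, patio]
Visit study → queue [workshop, annex, foyer, patio]
Visit workshop; enqueue gym → queue [annex, foyer, patio, gym]
Visit annex; enqueue sauna → queue [foyer, patio, gym, sauna]
Visit foyer → queue [patio, gym, sauna]
Visit patio → queue [gym, sauna]
Visit gym → queue [sauna]
Visit sauna → queue []

kitchen -> den -> gallery -> lab -> hall -> lobby -> office -> terrace -> attic -> chapel -> porch -> loft -> parlor -> study -> workshop -> annex -> foyer -> patio -> gym -> sauna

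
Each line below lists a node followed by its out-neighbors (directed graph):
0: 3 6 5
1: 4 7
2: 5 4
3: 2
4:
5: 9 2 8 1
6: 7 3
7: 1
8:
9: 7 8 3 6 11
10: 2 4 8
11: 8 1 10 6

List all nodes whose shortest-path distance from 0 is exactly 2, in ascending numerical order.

1, 2, 7, 8, 9

Level 0: 0
Level 1: 3, 5, 6
Level 2: 1, 2, 7, 8, 9
Level 3: 4, 11
Level 4: 10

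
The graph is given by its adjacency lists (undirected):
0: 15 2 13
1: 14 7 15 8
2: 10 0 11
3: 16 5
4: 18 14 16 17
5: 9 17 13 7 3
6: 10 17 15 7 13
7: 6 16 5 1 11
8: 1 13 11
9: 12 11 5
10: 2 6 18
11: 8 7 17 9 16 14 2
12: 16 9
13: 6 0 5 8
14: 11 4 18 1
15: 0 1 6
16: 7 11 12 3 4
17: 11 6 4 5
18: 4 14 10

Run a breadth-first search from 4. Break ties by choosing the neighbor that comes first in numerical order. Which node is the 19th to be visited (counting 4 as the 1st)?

Visit 4; enqueue 14, 16, 17, 18 → queue [14, 16, 17, 18]
Visit 14; enqueue 1, 11 → queue [16, 17, 18, 1, 11]
Visit 16; enqueue 3, 7, 12 → queue [17, 18, 1, 11, 3, 7, 12]
Visit 17; enqueue 5, 6 → queue [18, 1, 11, 3, 7, 12, 5, 6]
Visit 18; enqueue 10 → queue [1, 11, 3, 7, 12, 5, 6, 10]
Visit 1; enqueue 8, 15 → queue [11, 3, 7, 12, 5, 6, 10, 8, 15]
Visit 11; enqueue 2, 9 → queue [3, 7, 12, 5, 6, 10, 8, 15, 2, 9]
Visit 3 → queue [7, 12, 5, 6, 10, 8, 15, 2, 9]
Visit 7 → queue [12, 5, 6, 10, 8, 15, 2, 9]
Visit 12 → queue [5, 6, 10, 8, 15, 2, 9]
Visit 5; enqueue 13 → queue [6, 10, 8, 15, 2, 9, 13]
Visit 6 → queue [10, 8, 15, 2, 9, 13]
Visit 10 → queue [8, 15, 2, 9, 13]
Visit 8 → queue [15, 2, 9, 13]
Visit 15; enqueue 0 → queue [2, 9, 13, 0]
Visit 2 → queue [9, 13, 0]
Visit 9 → queue [13, 0]
Visit 13 → queue [0]
Visit 0 → queue []

Visit order: 4, 14, 16, 17, 18, 1, 11, 3, 7, 12, 5, 6, 10, 8, 15, 2, 9, 13, 0

0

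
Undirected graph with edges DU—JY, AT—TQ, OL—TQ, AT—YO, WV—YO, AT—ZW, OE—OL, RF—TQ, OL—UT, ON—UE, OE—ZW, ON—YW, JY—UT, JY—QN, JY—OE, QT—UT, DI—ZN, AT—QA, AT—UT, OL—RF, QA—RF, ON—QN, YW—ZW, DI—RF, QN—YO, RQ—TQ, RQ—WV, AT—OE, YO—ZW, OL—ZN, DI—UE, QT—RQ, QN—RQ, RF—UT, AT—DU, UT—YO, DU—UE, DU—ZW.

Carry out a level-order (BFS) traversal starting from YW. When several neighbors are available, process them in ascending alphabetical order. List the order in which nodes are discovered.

Visit YW; enqueue ON, ZW → queue [ON, ZW]
Visit ON; enqueue QN, UE → queue [ZW, QN, UE]
Visit ZW; enqueue AT, DU, OE, YO → queue [QN, UE, AT, DU, OE, YO]
Visit QN; enqueue JY, RQ → queue [UE, AT, DU, OE, YO, JY, RQ]
Visit UE; enqueue DI → queue [AT, DU, OE, YO, JY, RQ, DI]
Visit AT; enqueue QA, TQ, UT → queue [DU, OE, YO, JY, RQ, DI, QA, TQ, UT]
Visit DU → queue [OE, YO, JY, RQ, DI, QA, TQ, UT]
Visit OE; enqueue OL → queue [YO, JY, RQ, DI, QA, TQ, UT, OL]
Visit YO; enqueue WV → queue [JY, RQ, DI, QA, TQ, UT, OL, WV]
Visit JY → queue [RQ, DI, QA, TQ, UT, OL, WV]
Visit RQ; enqueue QT → queue [DI, QA, TQ, UT, OL, WV, QT]
Visit DI; enqueue RF, ZN → queue [QA, TQ, UT, OL, WV, QT, RF, ZN]
Visit QA → queue [TQ, UT, OL, WV, QT, RF, ZN]
Visit TQ → queue [UT, OL, WV, QT, RF, ZN]
Visit UT → queue [OL, WV, QT, RF, ZN]
Visit OL → queue [WV, QT, RF, ZN]
Visit WV → queue [QT, RF, ZN]
Visit QT → queue [RF, ZN]
Visit RF → queue [ZN]
Visit ZN → queue []

YW, ON, ZW, QN, UE, AT, DU, OE, YO, JY, RQ, DI, QA, TQ, UT, OL, WV, QT, RF, ZN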